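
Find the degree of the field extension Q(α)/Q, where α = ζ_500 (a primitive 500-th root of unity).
[Q(α):Q] = 200

The minimal polynomial of ζ_500 over Q is the 500-th cyclotomic polynomial Φ_500(x), which is irreducible over Q and has degree φ(500) = 200. Hence [Q(α):Q] = φ(500) = 200.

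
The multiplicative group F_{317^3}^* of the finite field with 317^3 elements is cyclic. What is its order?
|F_{317^3}^*| = 31855012

F_{317^3} has 317^3 = 31855013 elements; its multiplicative group consists of all nonzero elements, so |F_{317^3}^*| = 31855013 - 1 = 31855012. (It is cyclic since any finite subgroup of the multiplicative group of a field is cyclic.)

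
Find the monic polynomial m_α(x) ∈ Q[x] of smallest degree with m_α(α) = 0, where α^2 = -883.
m_α(x) = x^2 + 883

α satisfies α^2 + 883 = 0, so x^2 + 883 annihilates α. Since d = -883 is squarefree and ≠ 1, it is not a perfect square in Q, so x^2 + 883 has no rational root and is therefore irreducible over Q (a degree-2 polynomial over a field is irreducible iff it has no root). Hence m_α(x) = x^2 + 883.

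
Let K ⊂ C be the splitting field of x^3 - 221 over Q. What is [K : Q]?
[K : Q] = 6

The roots of x^3 - 221 are ∛221, ω∛221, ω^2∛221 where ω = e^(2πi/3) is a primitive cube root of unity, so K = Q(∛221, ω). Now [Q(∛221):Q] = 3 (since 221 is not a perfect cube, x^3 - 221 is irreducible) and [Q(ω):Q] = 2. Both 2 and 3 divide [K:Q], and [K:Q] ≤ 3·2 = 6, so [K:Q] = 6. (Equivalently: Q(∛221) ⊂ R but ω ∉ R, so [K : Q(∛221)] = 2.)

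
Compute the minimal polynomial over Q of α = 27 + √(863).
m_α(x) = x^2 - 54x - 134

From α - 27 = √(863), squaring gives (α - 27)^2 = 863, i.e. α^2 - 54α + 729 = 863, so α^2 - 54α - 134 = 0. The discriminant of x^2 - 54x - 134 is (-54)^2 - 4·(-134) = 2916 + 536 = 3452, and 4·(863) is not a perfect square in Q since 863 is squarefree and ≠ 1. Hence x^2 - 54x - 134 is irreducible over Q and is the minimal polynomial of α.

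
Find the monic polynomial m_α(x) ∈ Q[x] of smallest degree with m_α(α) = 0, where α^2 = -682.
m_α(x) = x^2 + 682

α satisfies α^2 + 682 = 0, so x^2 + 682 annihilates α. Since d = -682 is squarefree and ≠ 1, it is not a perfect square in Q, so x^2 + 682 has no rational root and is therefore irreducible over Q (a degree-2 polynomial over a field is irreducible iff it has no root). Hence m_α(x) = x^2 + 682.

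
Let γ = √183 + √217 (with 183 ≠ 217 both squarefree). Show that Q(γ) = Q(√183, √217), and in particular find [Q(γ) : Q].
[Q(γ) : Q] = 4 (equivalently, Q(γ) = Q(√183, √217))

Obviously Q(γ) ⊆ Q(√183, √217), and [Q(√183, √217):Q] = 4 (since 183, 217 are distinct squarefree integers > 1 with 39711 not a perfect square). To show equality we compute the minimal polynomial of γ. From γ = √183 + √217: γ^2 = 183 + 2√(39711) + 217 = 400 + 2√(39711), so γ^2 - 400 = 2√(39711); squaring, (γ^2 - 400)^2 = 4·39711, i.e. γ^4 - 800γ^2 + 160000 - 158844 = 0, i.e. γ^4 - 800γ^2 + 1156 = 0. So γ is a root of x^4 - 800x^2 + 1156. This polynomial is irreducible over Q: it has no rational root (each ±√183 ± √217 is irrational), and any factorization into two quadratics over Q would force √(39711) ∈ Q (pairing opposite roots) or √183, √217 ∈ Q (other pairings), all impossible. Hence [Q(γ):Q] = 4 = [Q(√183, √217):Q], so Q(γ) = Q(√183, √217).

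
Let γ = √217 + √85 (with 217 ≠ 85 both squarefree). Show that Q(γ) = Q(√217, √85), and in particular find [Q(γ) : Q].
[Q(γ) : Q] = 4 (equivalently, Q(γ) = Q(√217, √85))

Obviously Q(γ) ⊆ Q(√217, √85), and [Q(√217, √85):Q] = 4 (since 217, 85 are distinct squarefree integers > 1 with 18445 not a perfect square). To show equality we compute the minimal polynomial of γ. From γ = √217 + √85: γ^2 = 217 + 2√(18445) + 85 = 302 + 2√(18445), so γ^2 - 302 = 2√(18445); squaring, (γ^2 - 302)^2 = 4·18445, i.e. γ^4 - 604γ^2 + 91204 - 73780 = 0, i.e. γ^4 - 604γ^2 + 17424 = 0. So γ is a root of x^4 - 604x^2 + 17424. This polynomial is irreducible over Q: it has no rational root (each ±√217 ± √85 is irrational), and any factorization into two quadratics over Q would force √(18445) ∈ Q (pairing opposite roots) or √217, √85 ∈ Q (other pairings), all impossible. Hence [Q(γ):Q] = 4 = [Q(√217, √85):Q], so Q(γ) = Q(√217, √85).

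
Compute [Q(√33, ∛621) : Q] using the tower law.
[Q(√33, ∛621) : Q] = 6

Let L = Q(√33, ∛621). Since Q(√33) ⊂ L and [Q(√33):Q] = 2, the tower law gives 2 | [L:Q]. Likewise Q(∛621) ⊂ L with [Q(∛621):Q] = 3 (because 621 is not a perfect cube), so 3 | [L:Q]. As gcd(2,3) = 1, [L:Q] is divisible by 6. Conversely L is generated over Q by √33 and ∛621, so [L:Q] ≤ 2·3 = 6. Therefore [Q(√33, ∛621) : Q] = 6.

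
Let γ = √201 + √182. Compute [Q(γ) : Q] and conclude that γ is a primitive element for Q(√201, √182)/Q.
[Q(γ) : Q] = 4 (equivalently, Q(γ) = Q(√201, √182))

Obviously Q(γ) ⊆ Q(√201, √182), and [Q(√201, √182):Q] = 4 (since 201, 182 are distinct squarefree integers > 1 with 36582 not a perfect square). To show equality we compute the minimal polynomial of γ. From γ = √201 + √182: γ^2 = 201 + 2√(36582) + 182 = 383 + 2√(36582), so γ^2 - 383 = 2√(36582); squaring, (γ^2 - 383)^2 = 4·36582, i.e. γ^4 - 766γ^2 + 146689 - 146328 = 0, i.e. γ^4 - 766γ^2 + 361 = 0. So γ is a root of x^4 - 766x^2 + 361. This polynomial is irreducible over Q: it has no rational root (each ±√201 ± √182 is irrational), and any factorization into two quadratics over Q would force √(36582) ∈ Q (pairing opposite roots) or √201, √182 ∈ Q (other pairings), all impossible. Hence [Q(γ):Q] = 4 = [Q(√201, √182):Q], so Q(γ) = Q(√201, √182).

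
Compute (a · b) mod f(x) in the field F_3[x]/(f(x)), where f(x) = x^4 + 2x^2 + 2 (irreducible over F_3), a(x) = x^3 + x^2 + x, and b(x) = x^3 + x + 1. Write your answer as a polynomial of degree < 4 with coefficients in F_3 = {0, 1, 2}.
a · b ≡ 2x (mod f(x))

Multiply in F_3[x]: a(x)·b(x) = (x^3 + x^2 + x)·(x^3 + x + 1) = x^6 + x^5 + 2x^4 + 2x^3 + 2x^2 + x. This has degree ≥ 4, so divide by f(x) over F_3: x^6 + x^5 + 2x^4 + 2x^3 + 2x^2 + x = (x^2 + x)·(x^4 + 2x^2 + 2) + (2x). Hence a·b ≡ 2x (mod f). (F_3[x]/(f) is a field with 3^4 = 81 elements since f is irreducible of degree 4.)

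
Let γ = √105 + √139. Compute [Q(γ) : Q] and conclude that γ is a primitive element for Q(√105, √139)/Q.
[Q(γ) : Q] = 4 (equivalently, Q(γ) = Q(√105, √139))

Obviously Q(γ) ⊆ Q(√105, √139), and [Q(√105, √139):Q] = 4 (since 105, 139 are distinct squarefree integers > 1 with 14595 not a perfect square). To show equality we compute the minimal polynomial of γ. From γ = √105 + √139: γ^2 = 105 + 2√(14595) + 139 = 244 + 2√(14595), so γ^2 - 244 = 2√(14595); squaring, (γ^2 - 244)^2 = 4·14595, i.e. γ^4 - 488γ^2 + 59536 - 58380 = 0, i.e. γ^4 - 488γ^2 + 1156 = 0. So γ is a root of x^4 - 488x^2 + 1156. This polynomial is irreducible over Q: it has no rational root (each ±√105 ± √139 is irrational), and any factorization into two quadratics over Q would force √(14595) ∈ Q (pairing opposite roots) or √105, √139 ∈ Q (other pairings), all impossible. Hence [Q(γ):Q] = 4 = [Q(√105, √139):Q], so Q(γ) = Q(√105, √139).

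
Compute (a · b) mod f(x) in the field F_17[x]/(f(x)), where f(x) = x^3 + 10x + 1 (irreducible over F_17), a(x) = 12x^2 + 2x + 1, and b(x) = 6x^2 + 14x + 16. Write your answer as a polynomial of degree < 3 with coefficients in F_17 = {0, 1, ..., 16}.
a · b ≡ 16x^2 + 10x + 6 (mod f(x))

Multiply in F_17[x]: a(x)·b(x) = (12x^2 + 2x + 1)·(6x^2 + 14x + 16) = 4x^4 + 10x^3 + 5x^2 + 12x + 16. This has degree ≥ 3, so divide by f(x) over F_17: 4x^4 + 10x^3 + 5x^2 + 12x + 16 = (4x + 10)·(x^3 + 10x + 1) + (16x^2 + 10x + 6). Hence a·b ≡ 16x^2 + 10x + 6 (mod f). (F_17[x]/(f) is a field with 17^3 = 4913 elements since f is irreducible of degree 3.)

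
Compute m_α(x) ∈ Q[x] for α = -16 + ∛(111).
m_α(x) = x^3 + 48x^2 + 768x + 3985

Set β = α + 16 = ∛(111), so β^3 = 111. Then (α + 16)^3 - 111 = 0, i.e. α is a root of g(x) = (x + 16)^3 - 111 = x^3 + 48x^2 + 768x + 3985. Since g(x) = h(x + 16) where h(x) = x^3 - 111, and h is irreducible over Q (because 111 is not a perfect cube, so h has no rational root, and a monic cubic with no rational root is irreducible), g is also irreducible (irreducibility is preserved under the substitution x → x + 16). Hence m_α(x) = x^3 + 48x^2 + 768x + 3985.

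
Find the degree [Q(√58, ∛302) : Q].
[Q(√58, ∛302) : Q] = 6

Let L = Q(√58, ∛302). Since Q(√58) ⊂ L and [Q(√58):Q] = 2, the tower law gives 2 | [L:Q]. Likewise Q(∛302) ⊂ L with [Q(∛302):Q] = 3 (because 302 is not a perfect cube), so 3 | [L:Q]. As gcd(2,3) = 1, [L:Q] is divisible by 6. Conversely L is generated over Q by √58 and ∛302, so [L:Q] ≤ 2·3 = 6. Therefore [Q(√58, ∛302) : Q] = 6.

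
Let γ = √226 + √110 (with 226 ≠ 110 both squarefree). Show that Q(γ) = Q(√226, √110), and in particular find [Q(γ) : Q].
[Q(γ) : Q] = 4 (equivalently, Q(γ) = Q(√226, √110))

Obviously Q(γ) ⊆ Q(√226, √110), and [Q(√226, √110):Q] = 4 (since 226, 110 are distinct squarefree integers > 1 with 24860 not a perfect square). To show equality we compute the minimal polynomial of γ. From γ = √226 + √110: γ^2 = 226 + 2√(24860) + 110 = 336 + 2√(24860), so γ^2 - 336 = 2√(24860); squaring, (γ^2 - 336)^2 = 4·24860, i.e. γ^4 - 672γ^2 + 112896 - 99440 = 0, i.e. γ^4 - 672γ^2 + 13456 = 0. So γ is a root of x^4 - 672x^2 + 13456. This polynomial is irreducible over Q: it has no rational root (each ±√226 ± √110 is irrational), and any factorization into two quadratics over Q would force √(24860) ∈ Q (pairing opposite roots) or √226, √110 ∈ Q (other pairings), all impossible. Hence [Q(γ):Q] = 4 = [Q(√226, √110):Q], so Q(γ) = Q(√226, √110).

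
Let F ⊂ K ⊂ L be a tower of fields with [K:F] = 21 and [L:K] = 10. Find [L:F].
[L:F] = 210

The tower law says that for any tower of field extensions F ⊂ K ⊂ L with finite degrees, [L:F] = [L:K] · [K:F]. Here this gives [L:F] = 10 · 21 = 210.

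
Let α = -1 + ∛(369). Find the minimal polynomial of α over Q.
m_α(x) = x^3 + 3x^2 + 3x - 368

Set β = α + 1 = ∛(369), so β^3 = 369. Then (α + 1)^3 - 369 = 0, i.e. α is a root of g(x) = (x + 1)^3 - 369 = x^3 + 3x^2 + 3x - 368. Since g(x) = h(x + 1) where h(x) = x^3 - 369, and h is irreducible over Q (because 369 is not a perfect cube, so h has no rational root, and a monic cubic with no rational root is irreducible), g is also irreducible (irreducibility is preserved under the substitution x → x + 1). Hence m_α(x) = x^3 + 3x^2 + 3x - 368.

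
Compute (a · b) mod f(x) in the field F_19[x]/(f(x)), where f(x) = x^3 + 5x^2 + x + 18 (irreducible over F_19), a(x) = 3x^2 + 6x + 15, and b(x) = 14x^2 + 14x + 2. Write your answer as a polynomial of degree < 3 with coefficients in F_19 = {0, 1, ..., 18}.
a · b ≡ 13x^2 + 6x + 3 (mod f(x))

Multiply in F_19[x]: a(x)·b(x) = (3x^2 + 6x + 15)·(14x^2 + 14x + 2) = 4x^4 + 12x^3 + 15x^2 + 13x + 11. This has degree ≥ 3, so divide by f(x) over F_19: 4x^4 + 12x^3 + 15x^2 + 13x + 11 = (4x + 11)·(x^3 + 5x^2 + x + 18) + (13x^2 + 6x + 3). Hence a·b ≡ 13x^2 + 6x + 3 (mod f). (F_19[x]/(f) is a field with 19^3 = 6859 elements since f is irreducible of degree 3.)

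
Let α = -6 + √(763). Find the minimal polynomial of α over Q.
m_α(x) = x^2 + 12x - 727

From α + 6 = √(763), squaring gives (α + 6)^2 = 763, i.e. α^2 + 12α + 36 = 763, so α^2 + 12α - 727 = 0. The discriminant of x^2 + 12x - 727 is (12)^2 - 4·(-727) = 144 + 2908 = 3052, and 4·(763) is not a perfect square in Q since 763 is squarefree and ≠ 1. Hence x^2 + 12x - 727 is irreducible over Q and is the minimal polynomial of α.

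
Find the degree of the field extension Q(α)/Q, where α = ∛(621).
[Q(α):Q] = 3

The minimal polynomial of α is x^3 - 621, irreducible over Q since 621 is not a perfect cube (so x^3 - 621 has no rational root). Hence [Q(α):Q] = deg(m_α) = 3.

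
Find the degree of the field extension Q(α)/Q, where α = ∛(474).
[Q(α):Q] = 3

The minimal polynomial of α is x^3 - 474, irreducible over Q since 474 is not a perfect cube (so x^3 - 474 has no rational root). Hence [Q(α):Q] = deg(m_α) = 3.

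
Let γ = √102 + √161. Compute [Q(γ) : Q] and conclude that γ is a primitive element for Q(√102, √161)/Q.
[Q(γ) : Q] = 4 (equivalently, Q(γ) = Q(√102, √161))

Obviously Q(γ) ⊆ Q(√102, √161), and [Q(√102, √161):Q] = 4 (since 102, 161 are distinct squarefree integers > 1 with 16422 not a perfect square). To show equality we compute the minimal polynomial of γ. From γ = √102 + √161: γ^2 = 102 + 2√(16422) + 161 = 263 + 2√(16422), so γ^2 - 263 = 2√(16422); squaring, (γ^2 - 263)^2 = 4·16422, i.e. γ^4 - 526γ^2 + 69169 - 65688 = 0, i.e. γ^4 - 526γ^2 + 3481 = 0. So γ is a root of x^4 - 526x^2 + 3481. This polynomial is irreducible over Q: it has no rational root (each ±√102 ± √161 is irrational), and any factorization into two quadratics over Q would force √(16422) ∈ Q (pairing opposite roots) or √102, √161 ∈ Q (other pairings), all impossible. Hence [Q(γ):Q] = 4 = [Q(√102, √161):Q], so Q(γ) = Q(√102, √161).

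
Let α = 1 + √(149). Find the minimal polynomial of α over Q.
m_α(x) = x^2 - 2x - 148

From α - 1 = √(149), squaring gives (α - 1)^2 = 149, i.e. α^2 - 2α + 1 = 149, so α^2 - 2α - 148 = 0. The discriminant of x^2 - 2x - 148 is (-2)^2 - 4·(-148) = 4 + 592 = 596, and 4·(149) is not a perfect square in Q since 149 is squarefree and ≠ 1. Hence x^2 - 2x - 148 is irreducible over Q and is the minimal polynomial of α.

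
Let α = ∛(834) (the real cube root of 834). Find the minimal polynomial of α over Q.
m_α(x) = x^3 - 834

α satisfies α^3 = 834, so x^3 - 834 annihilates α. By the rational root test, a rational root p/q (in lowest terms) of x^3 - 834 would satisfy p^3 = 834 q^3, forcing q = 1 and p^3 = 834; but 834 is not a perfect cube, contradiction. A monic cubic over Q with no rational root is irreducible (any nontrivial factorization would include a linear factor). Hence x^3 - 834 is the minimal polynomial of α, and in particular [Q(α):Q] = 3.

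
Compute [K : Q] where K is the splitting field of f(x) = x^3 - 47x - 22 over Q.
[K : Q] = 6

By the rational root test, any rational root of the monic integer polynomial f(x) = x^3 - 47x - 22 must be an integer dividing the constant term -22, i.e. one of ±{1, 2, 11, 22}. Evaluating: f(1) = -68, f(-1) = 24, f(2) = -108, f(-2) = 64, f(11) = 792, f(-11) = -836, f(22) = 9592, f(-22) = -9636; none is 0, so f has no rational root and is therefore irreducible over Q (a cubic with no linear factor over a field is irreducible). For an irreducible cubic, the Galois group is A_3 or S_3 according as the discriminant disc(f) = -4a^3 - 27b^2 = -4·(-47)^3 - 27·(-22)^2 = 402224 is or is not a square in Q. Here disc(f) = 402224 is not a perfect square in Q, so the Galois group of f over Q is not contained in A_3 and must be all of S_3. The splitting field has degree |S_3| = 6 over Q, so [K : Q] = 6.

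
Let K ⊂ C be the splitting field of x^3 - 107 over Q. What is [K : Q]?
[K : Q] = 6

The roots of x^3 - 107 are ∛107, ω∛107, ω^2∛107 where ω = e^(2πi/3) is a primitive cube root of unity, so K = Q(∛107, ω). Now [Q(∛107):Q] = 3 (since 107 is not a perfect cube, x^3 - 107 is irreducible) and [Q(ω):Q] = 2. Both 2 and 3 divide [K:Q], and [K:Q] ≤ 3·2 = 6, so [K:Q] = 6. (Equivalently: Q(∛107) ⊂ R but ω ∉ R, so [K : Q(∛107)] = 2.)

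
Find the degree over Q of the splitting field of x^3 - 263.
[K : Q] = 6

The roots of x^3 - 263 are ∛263, ω∛263, ω^2∛263 where ω = e^(2πi/3) is a primitive cube root of unity, so K = Q(∛263, ω). Now [Q(∛263):Q] = 3 (since 263 is not a perfect cube, x^3 - 263 is irreducible) and [Q(ω):Q] = 2. Both 2 and 3 divide [K:Q], and [K:Q] ≤ 3·2 = 6, so [K:Q] = 6. (Equivalently: Q(∛263) ⊂ R but ω ∉ R, so [K : Q(∛263)] = 2.)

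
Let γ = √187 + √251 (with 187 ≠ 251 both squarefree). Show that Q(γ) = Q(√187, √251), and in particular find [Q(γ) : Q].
[Q(γ) : Q] = 4 (equivalently, Q(γ) = Q(√187, √251))

Obviously Q(γ) ⊆ Q(√187, √251), and [Q(√187, √251):Q] = 4 (since 187, 251 are distinct squarefree integers > 1 with 46937 not a perfect square). To show equality we compute the minimal polynomial of γ. From γ = √187 + √251: γ^2 = 187 + 2√(46937) + 251 = 438 + 2√(46937), so γ^2 - 438 = 2√(46937); squaring, (γ^2 - 438)^2 = 4·46937, i.e. γ^4 - 876γ^2 + 191844 - 187748 = 0, i.e. γ^4 - 876γ^2 + 4096 = 0. So γ is a root of x^4 - 876x^2 + 4096. This polynomial is irreducible over Q: it has no rational root (each ±√187 ± √251 is irrational), and any factorization into two quadratics over Q would force √(46937) ∈ Q (pairing opposite roots) or √187, √251 ∈ Q (other pairings), all impossible. Hence [Q(γ):Q] = 4 = [Q(√187, √251):Q], so Q(γ) = Q(√187, √251).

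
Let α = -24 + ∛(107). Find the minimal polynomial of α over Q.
m_α(x) = x^3 + 72x^2 + 1728x + 13717

Set β = α + 24 = ∛(107), so β^3 = 107. Then (α + 24)^3 - 107 = 0, i.e. α is a root of g(x) = (x + 24)^3 - 107 = x^3 + 72x^2 + 1728x + 13717. Since g(x) = h(x + 24) where h(x) = x^3 - 107, and h is irreducible over Q (because 107 is not a perfect cube, so h has no rational root, and a monic cubic with no rational root is irreducible), g is also irreducible (irreducibility is preserved under the substitution x → x + 24). Hence m_α(x) = x^3 + 72x^2 + 1728x + 13717.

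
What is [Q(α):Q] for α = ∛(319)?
[Q(α):Q] = 3

The minimal polynomial of α is x^3 - 319, irreducible over Q since 319 is not a perfect cube (so x^3 - 319 has no rational root). Hence [Q(α):Q] = deg(m_α) = 3.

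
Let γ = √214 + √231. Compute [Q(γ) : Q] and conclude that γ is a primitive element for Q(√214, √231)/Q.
[Q(γ) : Q] = 4 (equivalently, Q(γ) = Q(√214, √231))

Obviously Q(γ) ⊆ Q(√214, √231), and [Q(√214, √231):Q] = 4 (since 214, 231 are distinct squarefree integers > 1 with 49434 not a perfect square). To show equality we compute the minimal polynomial of γ. From γ = √214 + √231: γ^2 = 214 + 2√(49434) + 231 = 445 + 2√(49434), so γ^2 - 445 = 2√(49434); squaring, (γ^2 - 445)^2 = 4·49434, i.e. γ^4 - 890γ^2 + 198025 - 197736 = 0, i.e. γ^4 - 890γ^2 + 289 = 0. So γ is a root of x^4 - 890x^2 + 289. This polynomial is irreducible over Q: it has no rational root (each ±√214 ± √231 is irrational), and any factorization into two quadratics over Q would force √(49434) ∈ Q (pairing opposite roots) or √214, √231 ∈ Q (other pairings), all impossible. Hence [Q(γ):Q] = 4 = [Q(√214, √231):Q], so Q(γ) = Q(√214, √231).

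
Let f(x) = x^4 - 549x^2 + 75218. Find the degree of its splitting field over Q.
[K : Q] = 4

Solving the quadratic in x^2: x^2 = (549 ± √(549^2 - 4·75218))/2 = (549 ± √529)/2 = (549 ± 23)/2, giving x^2 = 263 or x^2 = 286. So f(x) = (x^2 - 263)(x^2 - 286) and the roots of f are ±√263, ±√286. Hence the splitting field is K = Q(√263, √286). Since 263 and 286 are distinct squarefree integers > 1, their product 75218 is not a perfect square, so √286 ∉ Q(√263). By the tower law [K:Q] = [Q(√263,√286):Q(√263)] · [Q(√263):Q] = 2 · 2 = 4.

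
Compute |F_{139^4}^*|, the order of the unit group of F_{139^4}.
|F_{139^4}^*| = 373301040

F_{139^4} has 139^4 = 373301041 elements; its multiplicative group consists of all nonzero elements, so |F_{139^4}^*| = 373301041 - 1 = 373301040. (It is cyclic since any finite subgroup of the multiplicative group of a field is cyclic.)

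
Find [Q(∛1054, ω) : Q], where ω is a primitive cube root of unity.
[Q(∛1054, ω) : Q] = 6

[Q(∛1054):Q] = 3 (min poly x^3 - 1054, irreducible since 1054 is not a perfect cube). [Q(ω):Q] = 2 (min poly x^2 + x + 1). Since Q(∛1054) ⊂ R and ω ∉ R, we have ω ∉ Q(∛1054), so x^2 + x + 1 remains irreducible over Q(∛1054) and [Q(∛1054, ω) : Q(∛1054)] = 2. By the tower law, [Q(∛1054, ω) : Q] = 3 · 2 = 6. (In fact Q(∛1054, ω) is the splitting field of x^3 - 1054 over Q.)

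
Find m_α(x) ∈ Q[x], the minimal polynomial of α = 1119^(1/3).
m_α(x) = x^3 - 1119

α satisfies α^3 = 1119, so x^3 - 1119 annihilates α. By the rational root test, a rational root p/q (in lowest terms) of x^3 - 1119 would satisfy p^3 = 1119 q^3, forcing q = 1 and p^3 = 1119; but 1119 is not a perfect cube, contradiction. A monic cubic over Q with no rational root is irreducible (any nontrivial factorization would include a linear factor). Hence x^3 - 1119 is the minimal polynomial of α, and in particular [Q(α):Q] = 3.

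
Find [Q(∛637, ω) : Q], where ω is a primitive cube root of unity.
[Q(∛637, ω) : Q] = 6

[Q(∛637):Q] = 3 (min poly x^3 - 637, irreducible since 637 is not a perfect cube). [Q(ω):Q] = 2 (min poly x^2 + x + 1). Since Q(∛637) ⊂ R and ω ∉ R, we have ω ∉ Q(∛637), so x^2 + x + 1 remains irreducible over Q(∛637) and [Q(∛637, ω) : Q(∛637)] = 2. By the tower law, [Q(∛637, ω) : Q] = 3 · 2 = 6. (In fact Q(∛637, ω) is the splitting field of x^3 - 637 over Q.)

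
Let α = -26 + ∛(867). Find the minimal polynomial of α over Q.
m_α(x) = x^3 + 78x^2 + 2028x + 16709

Set β = α + 26 = ∛(867), so β^3 = 867. Then (α + 26)^3 - 867 = 0, i.e. α is a root of g(x) = (x + 26)^3 - 867 = x^3 + 78x^2 + 2028x + 16709. Since g(x) = h(x + 26) where h(x) = x^3 - 867, and h is irreducible over Q (because 867 is not a perfect cube, so h has no rational root, and a monic cubic with no rational root is irreducible), g is also irreducible (irreducibility is preserved under the substitution x → x + 26). Hence m_α(x) = x^3 + 78x^2 + 2028x + 16709.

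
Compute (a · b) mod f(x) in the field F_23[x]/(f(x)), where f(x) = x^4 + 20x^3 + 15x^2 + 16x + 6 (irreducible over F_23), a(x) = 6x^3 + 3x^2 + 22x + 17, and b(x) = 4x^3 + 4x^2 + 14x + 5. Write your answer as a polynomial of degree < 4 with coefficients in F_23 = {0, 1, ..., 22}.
a · b ≡ 2x^3 + 2x^2 + 2 (mod f(x))

Multiply in F_23[x]: a(x)·b(x) = (6x^3 + 3x^2 + 22x + 17)·(4x^3 + 4x^2 + 14x + 5) = x^6 + 13x^5 + 21x^3 + 3x + 16. This has degree ≥ 4, so divide by f(x) over F_23: x^6 + 13x^5 + 21x^3 + 3x + 16 = (x^2 + 16x + 10)·(x^4 + 20x^3 + 15x^2 + 16x + 6) + (2x^3 + 2x^2 + 2). Hence a·b ≡ 2x^3 + 2x^2 + 2 (mod f). (F_23[x]/(f) is a field with 23^4 = 279841 elements since f is irreducible of degree 4.)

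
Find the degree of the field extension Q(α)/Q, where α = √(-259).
[Q(α):Q] = 2

[Q(α):Q] equals the degree of the minimal polynomial of α. Here α^2 = -259 and x^2 + 259 is irreducible (d = -259 is squarefree, ≠ 1, hence not a square), so deg(m_α) = 2. Thus [Q(α):Q] = 2.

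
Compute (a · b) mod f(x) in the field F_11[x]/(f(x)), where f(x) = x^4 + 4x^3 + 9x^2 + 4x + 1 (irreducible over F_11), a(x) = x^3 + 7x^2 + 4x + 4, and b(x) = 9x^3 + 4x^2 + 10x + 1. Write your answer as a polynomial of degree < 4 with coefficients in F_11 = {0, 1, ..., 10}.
a · b ≡ 2x^3 + 9x^2 + 9x + 3 (mod f(x))

Multiply in F_11[x]: a(x)·b(x) = (x^3 + 7x^2 + 4x + 4)·(9x^3 + 4x^2 + 10x + 1) = 9x^6 + x^5 + 8x^4 + 2x^3 + 8x^2 + 4. This has degree ≥ 4, so divide by f(x) over F_11: 9x^6 + x^5 + 8x^4 + 2x^3 + 8x^2 + 4 = (9x^2 + 9x + 1)·(x^4 + 4x^3 + 9x^2 + 4x + 1) + (2x^3 + 9x^2 + 9x + 3). Hence a·b ≡ 2x^3 + 9x^2 + 9x + 3 (mod f). (F_11[x]/(f) is a field with 11^4 = 14641 elements since f is irreducible of degree 4.)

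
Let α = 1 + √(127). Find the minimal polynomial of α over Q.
m_α(x) = x^2 - 2x - 126

From α - 1 = √(127), squaring gives (α - 1)^2 = 127, i.e. α^2 - 2α + 1 = 127, so α^2 - 2α - 126 = 0. The discriminant of x^2 - 2x - 126 is (-2)^2 - 4·(-126) = 4 + 504 = 508, and 4·(127) is not a perfect square in Q since 127 is squarefree and ≠ 1. Hence x^2 - 2x - 126 is irreducible over Q and is the minimal polynomial of α.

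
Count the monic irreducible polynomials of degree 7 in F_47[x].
There are 72374731488 monic irreducible polynomials of degree 7 over F_47

Each element of F_{47^7} that lies in no proper subfield is a root of exactly one monic irreducible of degree 7 over F_47, and each such polynomial has 7 distinct roots in F_{47^7}. By Möbius inversion the count is N_47(7) = (1/7) Σ_{d|7} μ(7/d) · 47^d = (1/7)(μ(7)·47^1 + μ(1)·47^7) = 506623120416/7 = 72374731488.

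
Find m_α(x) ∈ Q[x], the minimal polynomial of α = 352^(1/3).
m_α(x) = x^3 - 352

α satisfies α^3 = 352, so x^3 - 352 annihilates α. By the rational root test, a rational root p/q (in lowest terms) of x^3 - 352 would satisfy p^3 = 352 q^3, forcing q = 1 and p^3 = 352; but 352 is not a perfect cube, contradiction. A monic cubic over Q with no rational root is irreducible (any nontrivial factorization would include a linear factor). Hence x^3 - 352 is the minimal polynomial of α, and in particular [Q(α):Q] = 3.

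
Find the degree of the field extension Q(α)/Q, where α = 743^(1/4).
[Q(α):Q] = 4

α is a root of x^4 - 743. By Eisenstein's criterion at the prime p = 743 (which divides the constant term 743 but p^2 = 552049 does not, since 743 is squarefree), x^4 - 743 is irreducible over Q. Hence [Q(α):Q] = 4.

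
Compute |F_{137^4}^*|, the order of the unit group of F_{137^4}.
|F_{137^4}^*| = 352275360

F_{137^4} has 137^4 = 352275361 elements; its multiplicative group consists of all nonzero elements, so |F_{137^4}^*| = 352275361 - 1 = 352275360. (It is cyclic since any finite subgroup of the multiplicative group of a field is cyclic.)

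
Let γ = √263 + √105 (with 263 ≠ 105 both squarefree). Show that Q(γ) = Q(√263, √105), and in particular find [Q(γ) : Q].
[Q(γ) : Q] = 4 (equivalently, Q(γ) = Q(√263, √105))

Obviously Q(γ) ⊆ Q(√263, √105), and [Q(√263, √105):Q] = 4 (since 263, 105 are distinct squarefree integers > 1 with 27615 not a perfect square). To show equality we compute the minimal polynomial of γ. From γ = √263 + √105: γ^2 = 263 + 2√(27615) + 105 = 368 + 2√(27615), so γ^2 - 368 = 2√(27615); squaring, (γ^2 - 368)^2 = 4·27615, i.e. γ^4 - 736γ^2 + 135424 - 110460 = 0, i.e. γ^4 - 736γ^2 + 24964 = 0. So γ is a root of x^4 - 736x^2 + 24964. This polynomial is irreducible over Q: it has no rational root (each ±√263 ± √105 is irrational), and any factorization into two quadratics over Q would force √(27615) ∈ Q (pairing opposite roots) or √263, √105 ∈ Q (other pairings), all impossible. Hence [Q(γ):Q] = 4 = [Q(√263, √105):Q], so Q(γ) = Q(√263, √105).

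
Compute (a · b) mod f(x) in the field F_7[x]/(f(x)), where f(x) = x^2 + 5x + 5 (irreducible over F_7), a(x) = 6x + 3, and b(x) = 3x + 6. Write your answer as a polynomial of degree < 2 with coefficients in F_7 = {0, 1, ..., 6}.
a · b ≡ 4x + 5 (mod f(x))

Multiply in F_7[x]: a(x)·b(x) = (6x + 3)·(3x + 6) = 4x^2 + 3x + 4. This has degree ≥ 2, so divide by f(x) over F_7: 4x^2 + 3x + 4 = (4)·(x^2 + 5x + 5) + (4x + 5). Hence a·b ≡ 4x + 5 (mod f). (F_7[x]/(f) is a field with 7^2 = 49 elements since f is irreducible of degree 2.)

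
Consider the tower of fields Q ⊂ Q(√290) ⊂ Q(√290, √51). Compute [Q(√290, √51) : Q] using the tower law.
[Q(√290, √51) : Q] = 4

[Q(√290):Q] = 2 (min poly x^2 - 290, irreducible since 290 is squarefree > 1). For the top step, suppose √51 ∈ Q(√290), say √51 = c + d√290 with c, d ∈ Q. Squaring: 51 = c^2 + 290d^2 + 2cd√290. Since √290 ∉ Q this forces 2cd = 0. If d = 0 then √51 = c ∈ Q, contradicting 51 squarefree > 1. If c = 0 then 51 = 290d^2, so 290·51 = (290d)^2 is a perfect square in Q — but 290·51 = 14790 is not a perfect square (since 290 and 51 are distinct squarefree integers). Contradiction. Hence √51 ∉ Q(√290), so x^2 - 51 stays irreducible over Q(√290) and [Q(√290, √51) : Q(√290)] = 2. By the tower law, [Q(√290, √51) : Q] = 2 · 2 = 4.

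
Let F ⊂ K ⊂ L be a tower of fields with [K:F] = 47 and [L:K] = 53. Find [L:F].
[L:F] = 2491

The tower law says that for any tower of field extensions F ⊂ K ⊂ L with finite degrees, [L:F] = [L:K] · [K:F]. Here this gives [L:F] = 53 · 47 = 2491.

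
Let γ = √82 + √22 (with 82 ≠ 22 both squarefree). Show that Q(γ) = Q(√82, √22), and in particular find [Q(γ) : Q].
[Q(γ) : Q] = 4 (equivalently, Q(γ) = Q(√82, √22))

Obviously Q(γ) ⊆ Q(√82, √22), and [Q(√82, √22):Q] = 4 (since 82, 22 are distinct squarefree integers > 1 with 1804 not a perfect square). To show equality we compute the minimal polynomial of γ. From γ = √82 + √22: γ^2 = 82 + 2√(1804) + 22 = 104 + 2√(1804), so γ^2 - 104 = 2√(1804); squaring, (γ^2 - 104)^2 = 4·1804, i.e. γ^4 - 208γ^2 + 10816 - 7216 = 0, i.e. γ^4 - 208γ^2 + 3600 = 0. So γ is a root of x^4 - 208x^2 + 3600. This polynomial is irreducible over Q: it has no rational root (each ±√82 ± √22 is irrational), and any factorization into two quadratics over Q would force √(1804) ∈ Q (pairing opposite roots) or √82, √22 ∈ Q (other pairings), all impossible. Hence [Q(γ):Q] = 4 = [Q(√82, √22):Q], so Q(γ) = Q(√82, √22).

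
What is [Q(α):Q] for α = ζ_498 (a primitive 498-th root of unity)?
[Q(α):Q] = 164

The minimal polynomial of ζ_498 over Q is the 498-th cyclotomic polynomial Φ_498(x), which is irreducible over Q and has degree φ(498) = 164. Hence [Q(α):Q] = φ(498) = 164.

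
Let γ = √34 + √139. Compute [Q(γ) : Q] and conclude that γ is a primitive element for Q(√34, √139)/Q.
[Q(γ) : Q] = 4 (equivalently, Q(γ) = Q(√34, √139))

Obviously Q(γ) ⊆ Q(√34, √139), and [Q(√34, √139):Q] = 4 (since 34, 139 are distinct squarefree integers > 1 with 4726 not a perfect square). To show equality we compute the minimal polynomial of γ. From γ = √34 + √139: γ^2 = 34 + 2√(4726) + 139 = 173 + 2√(4726), so γ^2 - 173 = 2√(4726); squaring, (γ^2 - 173)^2 = 4·4726, i.e. γ^4 - 346γ^2 + 29929 - 18904 = 0, i.e. γ^4 - 346γ^2 + 11025 = 0. So γ is a root of x^4 - 346x^2 + 11025. This polynomial is irreducible over Q: it has no rational root (each ±√34 ± √139 is irrational), and any factorization into two quadratics over Q would force √(4726) ∈ Q (pairing opposite roots) or √34, √139 ∈ Q (other pairings), all impossible. Hence [Q(γ):Q] = 4 = [Q(√34, √139):Q], so Q(γ) = Q(√34, √139).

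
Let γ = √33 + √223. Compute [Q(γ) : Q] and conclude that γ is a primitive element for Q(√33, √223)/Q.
[Q(γ) : Q] = 4 (equivalently, Q(γ) = Q(√33, √223))

Obviously Q(γ) ⊆ Q(√33, √223), and [Q(√33, √223):Q] = 4 (since 33, 223 are distinct squarefree integers > 1 with 7359 not a perfect square). To show equality we compute the minimal polynomial of γ. From γ = √33 + √223: γ^2 = 33 + 2√(7359) + 223 = 256 + 2√(7359), so γ^2 - 256 = 2√(7359); squaring, (γ^2 - 256)^2 = 4·7359, i.e. γ^4 - 512γ^2 + 65536 - 29436 = 0, i.e. γ^4 - 512γ^2 + 36100 = 0. So γ is a root of x^4 - 512x^2 + 36100. This polynomial is irreducible over Q: it has no rational root (each ±√33 ± √223 is irrational), and any factorization into two quadratics over Q would force √(7359) ∈ Q (pairing opposite roots) or √33, √223 ∈ Q (other pairings), all impossible. Hence [Q(γ):Q] = 4 = [Q(√33, √223):Q], so Q(γ) = Q(√33, √223).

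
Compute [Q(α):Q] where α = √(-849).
[Q(α):Q] = 2

[Q(α):Q] equals the degree of the minimal polynomial of α. Here α^2 = -849 and x^2 + 849 is irreducible (d = -849 is squarefree, ≠ 1, hence not a square), so deg(m_α) = 2. Thus [Q(α):Q] = 2.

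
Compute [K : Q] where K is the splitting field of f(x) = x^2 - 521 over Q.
[K : Q] = 2

f(x) = x^2 - 521 factors as (x - √521)(x + √521). The splitting field is K = Q(√521). Since 521 is squarefree and > 1, it is not a perfect square, so x^2 - 521 is irreducible over Q and [Q(√521) : Q] = 2. Hence [K : Q] = 2.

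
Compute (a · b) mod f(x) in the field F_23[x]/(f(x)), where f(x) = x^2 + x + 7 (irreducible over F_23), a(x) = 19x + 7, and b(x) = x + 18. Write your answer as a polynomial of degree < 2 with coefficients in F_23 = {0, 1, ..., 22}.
a · b ≡ 8x + 16 (mod f(x))

Multiply in F_23[x]: a(x)·b(x) = (19x + 7)·(x + 18) = 19x^2 + 4x + 11. This has degree ≥ 2, so divide by f(x) over F_23: 19x^2 + 4x + 11 = (19)·(x^2 + x + 7) + (8x + 16). Hence a·b ≡ 8x + 16 (mod f). (F_23[x]/(f) is a field with 23^2 = 529 elements since f is irreducible of degree 2.)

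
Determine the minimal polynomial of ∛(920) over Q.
m_α(x) = x^3 - 920

α satisfies α^3 = 920, so x^3 - 920 annihilates α. By the rational root test, a rational root p/q (in lowest terms) of x^3 - 920 would satisfy p^3 = 920 q^3, forcing q = 1 and p^3 = 920; but 920 is not a perfect cube, contradiction. A monic cubic over Q with no rational root is irreducible (any nontrivial factorization would include a linear factor). Hence x^3 - 920 is the minimal polynomial of α, and in particular [Q(α):Q] = 3.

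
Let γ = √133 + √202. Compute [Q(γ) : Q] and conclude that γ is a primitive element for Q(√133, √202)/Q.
[Q(γ) : Q] = 4 (equivalently, Q(γ) = Q(√133, √202))

Obviously Q(γ) ⊆ Q(√133, √202), and [Q(√133, √202):Q] = 4 (since 133, 202 are distinct squarefree integers > 1 with 26866 not a perfect square). To show equality we compute the minimal polynomial of γ. From γ = √133 + √202: γ^2 = 133 + 2√(26866) + 202 = 335 + 2√(26866), so γ^2 - 335 = 2√(26866); squaring, (γ^2 - 335)^2 = 4·26866, i.e. γ^4 - 670γ^2 + 112225 - 107464 = 0, i.e. γ^4 - 670γ^2 + 4761 = 0. So γ is a root of x^4 - 670x^2 + 4761. This polynomial is irreducible over Q: it has no rational root (each ±√133 ± √202 is irrational), and any factorization into two quadratics over Q would force √(26866) ∈ Q (pairing opposite roots) or √133, √202 ∈ Q (other pairings), all impossible. Hence [Q(γ):Q] = 4 = [Q(√133, √202):Q], so Q(γ) = Q(√133, √202).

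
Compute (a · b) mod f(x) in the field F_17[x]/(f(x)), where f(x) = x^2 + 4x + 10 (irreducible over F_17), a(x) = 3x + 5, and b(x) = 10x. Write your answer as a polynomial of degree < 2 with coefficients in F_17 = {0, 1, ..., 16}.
a · b ≡ 15x + 6 (mod f(x))

Multiply in F_17[x]: a(x)·b(x) = (3x + 5)·(10x) = 13x^2 + 16x. This has degree ≥ 2, so divide by f(x) over F_17: 13x^2 + 16x = (13)·(x^2 + 4x + 10) + (15x + 6). Hence a·b ≡ 15x + 6 (mod f). (F_17[x]/(f) is a field with 17^2 = 289 elements since f is irreducible of degree 2.)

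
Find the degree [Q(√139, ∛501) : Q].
[Q(√139, ∛501) : Q] = 6

Let L = Q(√139, ∛501). Since Q(√139) ⊂ L and [Q(√139):Q] = 2, the tower law gives 2 | [L:Q]. Likewise Q(∛501) ⊂ L with [Q(∛501):Q] = 3 (because 501 is not a perfect cube), so 3 | [L:Q]. As gcd(2,3) = 1, [L:Q] is divisible by 6. Conversely L is generated over Q by √139 and ∛501, so [L:Q] ≤ 2·3 = 6. Therefore [Q(√139, ∛501) : Q] = 6.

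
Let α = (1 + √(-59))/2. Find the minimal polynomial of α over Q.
m_α(x) = x^2 - x + 15

From 2α - 1 = √(-59), squaring gives (2α - 1)^2 = -59, i.e. 4α^2 - 4α + 1 = -59, so α^2 - α + (1 + 59)/4 = 0. Since -59 ≡ 1 (mod 4), (1 + 59)/4 = 15 ∈ Z. The polynomial x^2 - x + 15 has discriminant 1 - 4·(15) = -59, which is not a perfect square in Q (d = -59 is squarefree and ≠ 1), so x^2 - x + 15 is irreducible over Q. It is the minimal polynomial of α.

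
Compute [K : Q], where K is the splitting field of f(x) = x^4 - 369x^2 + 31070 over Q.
[K : Q] = 4

Solving the quadratic in x^2: x^2 = (369 ± √(369^2 - 4·31070))/2 = (369 ± √11881)/2 = (369 ± 109)/2, giving x^2 = 130 or x^2 = 239. So f(x) = (x^2 - 130)(x^2 - 239) and the roots of f are ±√130, ±√239. Hence the splitting field is K = Q(√130, √239). Since 130 and 239 are distinct squarefree integers > 1, their product 31070 is not a perfect square, so √239 ∉ Q(√130). By the tower law [K:Q] = [Q(√130,√239):Q(√130)] · [Q(√130):Q] = 2 · 2 = 4.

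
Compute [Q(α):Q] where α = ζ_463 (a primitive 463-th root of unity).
[Q(α):Q] = 462

The minimal polynomial of ζ_463 over Q is the 463-th cyclotomic polynomial Φ_463(x), which is irreducible over Q and has degree φ(463) = 462. Hence [Q(α):Q] = φ(463) = 462.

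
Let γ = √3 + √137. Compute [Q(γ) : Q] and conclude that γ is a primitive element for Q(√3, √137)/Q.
[Q(γ) : Q] = 4 (equivalently, Q(γ) = Q(√3, √137))

Obviously Q(γ) ⊆ Q(√3, √137), and [Q(√3, √137):Q] = 4 (since 3, 137 are distinct squarefree integers > 1 with 411 not a perfect square). To show equality we compute the minimal polynomial of γ. From γ = √3 + √137: γ^2 = 3 + 2√(411) + 137 = 140 + 2√(411), so γ^2 - 140 = 2√(411); squaring, (γ^2 - 140)^2 = 4·411, i.e. γ^4 - 280γ^2 + 19600 - 1644 = 0, i.e. γ^4 - 280γ^2 + 17956 = 0. So γ is a root of x^4 - 280x^2 + 17956. This polynomial is irreducible over Q: it has no rational root (each ±√3 ± √137 is irrational), and any factorization into two quadratics over Q would force √(411) ∈ Q (pairing opposite roots) or √3, √137 ∈ Q (other pairings), all impossible. Hence [Q(γ):Q] = 4 = [Q(√3, √137):Q], so Q(γ) = Q(√3, √137).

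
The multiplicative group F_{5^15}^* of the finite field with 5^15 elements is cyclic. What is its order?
|F_{5^15}^*| = 30517578124

F_{5^15} has 5^15 = 30517578125 elements; its multiplicative group consists of all nonzero elements, so |F_{5^15}^*| = 30517578125 - 1 = 30517578124. (It is cyclic since any finite subgroup of the multiplicative group of a field is cyclic.)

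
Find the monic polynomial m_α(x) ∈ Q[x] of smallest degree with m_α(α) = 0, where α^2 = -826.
m_α(x) = x^2 + 826

α satisfies α^2 + 826 = 0, so x^2 + 826 annihilates α. Since d = -826 is squarefree and ≠ 1, it is not a perfect square in Q, so x^2 + 826 has no rational root and is therefore irreducible over Q (a degree-2 polynomial over a field is irreducible iff it has no root). Hence m_α(x) = x^2 + 826.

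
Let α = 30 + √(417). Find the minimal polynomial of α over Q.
m_α(x) = x^2 - 60x + 483

From α - 30 = √(417), squaring gives (α - 30)^2 = 417, i.e. α^2 - 60α + 900 = 417, so α^2 - 60α + 483 = 0. The discriminant of x^2 - 60x + 483 is (-60)^2 - 4·(483) = 3600 - 1932 = 1668, and 4·(417) is not a perfect square in Q since 417 is squarefree and ≠ 1. Hence x^2 - 60x + 483 is irreducible over Q and is the minimal polynomial of α.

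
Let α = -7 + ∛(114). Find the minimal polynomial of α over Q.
m_α(x) = x^3 + 21x^2 + 147x + 229

Set β = α + 7 = ∛(114), so β^3 = 114. Then (α + 7)^3 - 114 = 0, i.e. α is a root of g(x) = (x + 7)^3 - 114 = x^3 + 21x^2 + 147x + 229. Since g(x) = h(x + 7) where h(x) = x^3 - 114, and h is irreducible over Q (because 114 is not a perfect cube, so h has no rational root, and a monic cubic with no rational root is irreducible), g is also irreducible (irreducibility is preserved under the substitution x → x + 7). Hence m_α(x) = x^3 + 21x^2 + 147x + 229.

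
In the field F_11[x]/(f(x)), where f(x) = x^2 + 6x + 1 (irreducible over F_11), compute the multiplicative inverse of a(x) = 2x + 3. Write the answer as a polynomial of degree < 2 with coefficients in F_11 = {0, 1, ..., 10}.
a(x)^(-1) ≡ 2x + 9 (mod f(x))

Since f is irreducible over F_11, F_11[x]/(f) is a field and a(x) ≠ 0 has an inverse. Apply the extended Euclidean algorithm to f(x) and a(x) in F_11[x]: f(x) = (6x + 5)·a(x) + (8). The last nonzero remainder is the constant 8 = gcd(f, a) in F_11. Back-substituting through the division chain expresses 8 = s(x)·a(x) + t(x)·f(x) with s(x) ≡ 5x + 6 (mod f), so (5x + 6)·a(x) ≡ 8 (mod f). Multiplying by 8^(-1) ≡ 7 in F_11 gives a(x)^(-1) ≡ 7·(5x + 6) ≡ 2x + 9 (mod f). Check: (2x + 3)·(2x + 9) = 4x^2 + 2x + 5 ≡ 1 (mod x^2 + 6x + 1).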